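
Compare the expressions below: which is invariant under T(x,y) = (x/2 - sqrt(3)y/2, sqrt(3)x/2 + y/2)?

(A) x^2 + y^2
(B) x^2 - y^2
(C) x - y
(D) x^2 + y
A

An expression E(x,y) is invariant under T if E(T(x,y)) = E(x,y). Here T(x,y) = (x/2 - sqrt(3)y/2, sqrt(3)x/2 + y/2).
Substitute the transformed coordinates into each option and compare with the original:
(A) x^2 + y^2  ->  (x/2 - sqrt(3)y/2)^2 + (sqrt(3)x/2 + y/2)^2 = x^2 + y^2   [equals x^2 + y^2: invariant]
(B) x^2 - y^2  ->  (x/2 - sqrt(3)y/2)^2 - (sqrt(3)x/2 + y/2)^2 = -x^2/2 - sqrt(3)xy + y^2/2   [differs from x^2 - y^2: not invariant]
(C) x - y  ->  (x/2 - sqrt(3)y/2) - (sqrt(3)x/2 + y/2) = -sqrt(3)x/2 + x/2 - sqrt(3)y/2 - y/2   [differs from x - y: not invariant]
(D) x^2 + y  ->  (x/2 - sqrt(3)y/2)^2 + (sqrt(3)x/2 + y/2) = x^2/4 - sqrt(3)xy/2 + sqrt(3)x/2 + 3y^2/4 + y/2   [differs from x^2 + y: not invariant]

Only option (A), x^2 + y^2, is unchanged by the transformation.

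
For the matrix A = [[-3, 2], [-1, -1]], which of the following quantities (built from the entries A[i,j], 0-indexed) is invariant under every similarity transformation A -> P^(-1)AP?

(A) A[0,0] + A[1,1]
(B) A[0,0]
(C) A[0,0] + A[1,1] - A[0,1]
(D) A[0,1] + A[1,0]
A

A[0,0] + A[1,1] is the trace of A. By the cyclic property of the trace, tr(P^(-1)AP) = tr(APP^(-1)) = tr(A), so it is the same for every matrix similar to A.

The other combinations are not similarity invariants. For example, take P = [[1, 1], [0, 1]] (det P = 1), so P^(-1) = [[1, -1], [0, 1]] and
B = P^(-1)AP = [[-2, 1], [-1, -2]].
Evaluating each option on A and on B:
(A) A[0,0] + A[1,1]: -4 for A, -4 for B -> unchanged
(B) A[0,0]: -3 for A, -2 for B -> changes
(C) A[0,0] + A[1,1] - A[0,1]: -6 for A, -5 for B -> changes
(D) A[0,1] + A[1,0]: 1 for A, 0 for B -> changes

Only (A) A[0,0] + A[1,1] = -4 survives (and it does so for every P, not just this one), so it is the invariant.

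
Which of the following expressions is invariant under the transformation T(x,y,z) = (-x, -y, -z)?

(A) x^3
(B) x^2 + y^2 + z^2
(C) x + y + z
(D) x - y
B

Apply T(x,y,z) = (-x, -y, -z) to each option, i.e. replace (x, y, z) by the transformed coordinates.
Substitute the transformed coordinates into each option and compare with the original:
(A) x^3  ->  (-x)^3 = -x^3   [differs from x^3: not invariant]
(B) x^2 + y^2 + z^2  ->  (-x)^2 + (-y)^2 + (-z)^2 = x^2 + y^2 + z^2   [equals x^2 + y^2 + z^2: invariant]
(C) x + y + z  ->  (-x) + (-y) + (-z) = -x - y - z   [differs from x + y + z: not invariant]
(D) x - y  ->  (-x) - (-y) = -x + y   [differs from x - y: not invariant]

Only option (B), x^2 + y^2 + z^2, is unchanged by the transformation.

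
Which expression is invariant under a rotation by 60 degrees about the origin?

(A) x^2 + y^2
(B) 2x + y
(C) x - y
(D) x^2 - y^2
A

A rotation by 60 degrees sends (x, y) to (x/2 - sqrt(3)y/2, sqrt(3)x/2 + y/2).
Substitute the transformed coordinates into each option and compare with the original:
(A) x^2 + y^2  ->  (x/2 - sqrt(3)y/2)^2 + (sqrt(3)x/2 + y/2)^2 = x^2 + y^2   [equals x^2 + y^2: invariant]
(B) 2x + y  ->  2(x/2 - sqrt(3)y/2) + (sqrt(3)x/2 + y/2) = sqrt(3)x/2 + x - sqrt(3)y + y/2   [differs from 2x + y: not invariant]
(C) x - y  ->  (x/2 - sqrt(3)y/2) - (sqrt(3)x/2 + y/2) = -sqrt(3)x/2 + x/2 - sqrt(3)y/2 - y/2   [differs from x - y: not invariant]
(D) x^2 - y^2  ->  (x/2 - sqrt(3)y/2)^2 - (sqrt(3)x/2 + y/2)^2 = -x^2/2 - sqrt(3)xy + y^2/2   [differs from x^2 - y^2: not invariant]

Only option (A), x^2 + y^2, is unchanged by the transformation.
Geometrically, x^2 + y^2 is the squared distance from the origin, which every rotation about the origin preserves.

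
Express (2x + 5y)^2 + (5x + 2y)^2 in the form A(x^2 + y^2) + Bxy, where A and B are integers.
29(x^2 + y^2) + 40xy

Expanding: (2x + 5y)^2 = 4x^2 + 20xy + 25y^2
(5x + 2y)^2 = 25x^2 + 20xy + 4y^2
Sum = (4+25)(x^2+y^2) + 40xy = 29(x^2 + y^2) + 40xy
This is symmetric in x and y.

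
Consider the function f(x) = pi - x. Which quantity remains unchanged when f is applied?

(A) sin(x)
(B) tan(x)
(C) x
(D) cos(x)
A

For f(x) = pi - x:
sin(pi - x) = sin(x), so sine is invariant under this transformation.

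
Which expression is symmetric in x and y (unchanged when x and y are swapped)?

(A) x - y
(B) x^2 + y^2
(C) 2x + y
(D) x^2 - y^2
B

A symmetric expression is unchanged when the variables are permuted; here the transformation to test is the swap (x, y) -> (y, x).
Substitute the transformed coordinates into each option and compare with the original:
(A) x - y  ->  (y) - (x) = -x + y   [differs from x - y: not invariant]
(B) x^2 + y^2  ->  (y)^2 + (x)^2 = x^2 + y^2   [equals x^2 + y^2: invariant]
(C) 2x + y  ->  2(y) + (x) = x + 2y   [differs from 2x + y: not invariant]
(D) x^2 - y^2  ->  (y)^2 - (x)^2 = -x^2 + y^2   [differs from x^2 - y^2: not invariant]

Only option (B), x^2 + y^2, is unchanged by the transformation.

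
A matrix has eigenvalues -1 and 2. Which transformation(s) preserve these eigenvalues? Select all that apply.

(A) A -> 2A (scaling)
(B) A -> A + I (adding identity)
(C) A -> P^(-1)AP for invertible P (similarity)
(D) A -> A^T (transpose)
C and D

Eigenvalues are preserved by:
1. Similarity transformations: A -> P^(-1)AP (same characteristic polynomial)
2. Transpose: A^T has the same eigenvalues as A

Eigenvalues are NOT preserved by:
- Adding identity: eigenvalues become -1+1, 2+1
- Scaling: eigenvalues become -2, 4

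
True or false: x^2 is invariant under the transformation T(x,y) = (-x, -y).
True

Substitute T(x,y) = (-x, -y) into the expression and compare with the original.

Original: x^2
After applying T: (-x)^2 = x^2

This is identical to the original x^2, so the expression is invariant.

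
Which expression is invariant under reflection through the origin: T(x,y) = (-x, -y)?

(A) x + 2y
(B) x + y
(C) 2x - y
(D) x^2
D

The map is reflection through the origin: T(x,y) = (-x, -y).
Substitute the transformed coordinates into each option and compare with the original:
(A) x + 2y  ->  (-x) + 2(-y) = -x - 2y   [differs from x + 2y: not invariant]
(B) x + y  ->  (-x) + (-y) = -x - y   [differs from x + y: not invariant]
(C) 2x - y  ->  2(-x) - (-y) = -2x + y   [differs from 2x - y: not invariant]
(D) x^2  ->  (-x)^2 = x^2   [equals x^2: invariant]

Only option (D), x^2, is unchanged by the transformation.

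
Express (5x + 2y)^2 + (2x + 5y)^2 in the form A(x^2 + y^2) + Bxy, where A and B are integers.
29(x^2 + y^2) + 40xy

Expanding: (5x + 2y)^2 = 25x^2 + 20xy + 4y^2
(2x + 5y)^2 = 4x^2 + 20xy + 25y^2
Sum = (25+4)(x^2+y^2) + 40xy = 29(x^2 + y^2) + 40xy
This is symmetric in x and y.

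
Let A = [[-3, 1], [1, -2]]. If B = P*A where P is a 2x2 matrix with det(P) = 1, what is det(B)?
5

By the multiplicative property of determinants, det(B) = det(P*A) = det(P) * det(A) = det(A),
so the determinant is invariant under multiplication by any determinant-1 matrix; we just need det(A).

det(A) = (-3)(-2) - (1)(1) = 6 - 1 = 5

Therefore det(B) = 1 * 5 = 5.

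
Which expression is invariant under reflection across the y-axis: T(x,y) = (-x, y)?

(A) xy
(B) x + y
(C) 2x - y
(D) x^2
D

The map is reflection across the y-axis: T(x,y) = (-x, y).
Substitute the transformed coordinates into each option and compare with the original:
(A) xy  ->  (-x)(y) = -xy   [differs from xy: not invariant]
(B) x + y  ->  (-x) + (y) = -x + y   [differs from x + y: not invariant]
(C) 2x - y  ->  2(-x) - (y) = -2x - y   [differs from 2x - y: not invariant]
(D) x^2  ->  (-x)^2 = x^2   [equals x^2: invariant]

Only option (D), x^2, is unchanged by the transformation.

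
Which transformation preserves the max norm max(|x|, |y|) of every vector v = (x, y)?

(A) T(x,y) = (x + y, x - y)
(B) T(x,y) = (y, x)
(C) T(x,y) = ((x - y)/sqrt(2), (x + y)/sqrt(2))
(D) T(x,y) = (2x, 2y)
B

A transformation preserves a norm if ||T(v)|| = ||v|| for every v; a single vector where the norm changes rules an option out.

(A) T(x,y) = (x + y, x - y): v = (1, 1) has norm max(|1|, |1|) = 1, but T(v) = (2, 0) has norm 2 -- not preserved.
(B) T(x,y) = (y, x): preserves the norm -- it only permutes the coordinates and/or flips signs, which leaves max(|x|, |y|) unchanged.
(C) T(x,y) = ((x - y)/sqrt(2), (x + y)/sqrt(2)): v = (1, 0) has norm max(|1|, |0|) = 1, but T(v) = (sqrt(2)/2, sqrt(2)/2) has norm sqrt(2)/2 -- not preserved.
(D) T(x,y) = (2x, 2y): v = (1, 0) has norm max(|1|, |0|) = 1, but T(v) = (2, 0) has norm 2 -- not preserved.

Therefore the answer is (B).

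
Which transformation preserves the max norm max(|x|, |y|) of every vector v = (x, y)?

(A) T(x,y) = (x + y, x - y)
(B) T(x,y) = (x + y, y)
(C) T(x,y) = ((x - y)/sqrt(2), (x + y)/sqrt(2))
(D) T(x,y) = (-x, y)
D

A transformation preserves a norm if ||T(v)|| = ||v|| for every v; a single vector where the norm changes rules an option out.

(A) T(x,y) = (x + y, x - y): v = (1, 1) has norm max(|1|, |1|) = 1, but T(v) = (2, 0) has norm 2 -- not preserved.
(B) T(x,y) = (x + y, y): v = (1, 1) has norm max(|1|, |1|) = 1, but T(v) = (2, 1) has norm 2 -- not preserved.
(C) T(x,y) = ((x - y)/sqrt(2), (x + y)/sqrt(2)): v = (1, 0) has norm max(|1|, |0|) = 1, but T(v) = (sqrt(2)/2, sqrt(2)/2) has norm sqrt(2)/2 -- not preserved.
(D) T(x,y) = (-x, y): preserves the norm -- it only permutes the coordinates and/or flips signs, which leaves max(|x|, |y|) unchanged.

Therefore the answer is (D).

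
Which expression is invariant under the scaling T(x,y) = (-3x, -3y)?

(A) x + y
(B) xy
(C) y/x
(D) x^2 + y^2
C

Under the uniform scaling T(x,y) = (-3x, -3y):
Substitute the transformed coordinates into each option and compare with the original:
(A) x + y  ->  (-3x) + (-3y) = -3x - 3y   [differs from x + y: not invariant]
(B) xy  ->  (-3x)(-3y) = 9xy   [differs from xy: not invariant]
(C) y/x  ->  (-3y)/(-3x) = y/x   [equals y/x: invariant]
(D) x^2 + y^2  ->  (-3x)^2 + (-3y)^2 = 9x^2 + 9y^2   [differs from x^2 + y^2: not invariant]

Only option (C), y/x, is unchanged by the transformation.
The common factor -3 cancels in a ratio of coordinates, while sums, products and sums of squares pick up factors of -3 or 9.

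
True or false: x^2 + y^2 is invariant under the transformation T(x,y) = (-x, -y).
True

Substitute T(x,y) = (-x, -y) into the expression and compare with the original.

Original: x^2 + y^2
After applying T: (-x)^2 + (-y)^2 = x^2 + y^2

This is identical to the original x^2 + y^2, so the expression is invariant.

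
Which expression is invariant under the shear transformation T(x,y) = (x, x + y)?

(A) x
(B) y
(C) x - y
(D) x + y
A

Under the shear T(x,y) = (x, x + y):
Substitute the transformed coordinates into each option and compare with the original:
(A) x  ->  (x) = x   [equals x: invariant]
(B) y  ->  (x + y) = x + y   [differs from y: not invariant]
(C) x - y  ->  (x) - (x + y) = -y   [differs from x - y: not invariant]
(D) x + y  ->  (x) + (x + y) = 2x + y   [differs from x + y: not invariant]

Only option (A), x, is unchanged by the transformation.
A vertical shear moves points parallel to the y-axis, so the x-coordinate (and any function of x alone) is unchanged.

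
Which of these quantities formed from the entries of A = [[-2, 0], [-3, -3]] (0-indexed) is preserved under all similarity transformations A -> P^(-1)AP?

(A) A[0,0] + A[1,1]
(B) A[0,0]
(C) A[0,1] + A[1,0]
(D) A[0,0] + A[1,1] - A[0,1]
A

A[0,0] + A[1,1] is the trace of A. By the cyclic property of the trace, tr(P^(-1)AP) = tr(APP^(-1)) = tr(A), so it is the same for every matrix similar to A.

The other combinations are not similarity invariants. For example, take P = [[1, 1], [1, 2]] (det P = 1), so P^(-1) = [[2, -1], [-1, 1]] and
B = P^(-1)AP = [[2, 5], [-4, -7]].
Evaluating each option on A and on B:
(A) A[0,0] + A[1,1]: -5 for A, -5 for B -> unchanged
(B) A[0,0]: -2 for A, 2 for B -> changes
(C) A[0,1] + A[1,0]: -3 for A, 1 for B -> changes
(D) A[0,0] + A[1,1] - A[0,1]: -5 for A, -10 for B -> changes

Only (A) A[0,0] + A[1,1] = -5 survives (and it does so for every P, not just this one), so it is the invariant.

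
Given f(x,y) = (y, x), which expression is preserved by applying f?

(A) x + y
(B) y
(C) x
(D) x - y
A

For f(x,y) = (y, x):
After applying f: x' = y, y' = x. So x' + y' = y + x = x + y.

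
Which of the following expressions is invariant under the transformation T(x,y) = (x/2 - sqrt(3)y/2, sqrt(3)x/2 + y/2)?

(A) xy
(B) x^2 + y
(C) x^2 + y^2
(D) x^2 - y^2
C

An expression E(x,y) is invariant under T if E(T(x,y)) = E(x,y). Here T(x,y) = (x/2 - sqrt(3)y/2, sqrt(3)x/2 + y/2).
Substitute the transformed coordinates into each option and compare with the original:
(A) xy  ->  (x/2 - sqrt(3)y/2)(sqrt(3)x/2 + y/2) = sqrt(3)x^2/4 - xy/2 - sqrt(3)y^2/4   [differs from xy: not invariant]
(B) x^2 + y  ->  (x/2 - sqrt(3)y/2)^2 + (sqrt(3)x/2 + y/2) = x^2/4 - sqrt(3)xy/2 + sqrt(3)x/2 + 3y^2/4 + y/2   [differs from x^2 + y: not invariant]
(C) x^2 + y^2  ->  (x/2 - sqrt(3)y/2)^2 + (sqrt(3)x/2 + y/2)^2 = x^2 + y^2   [equals x^2 + y^2: invariant]
(D) x^2 - y^2  ->  (x/2 - sqrt(3)y/2)^2 - (sqrt(3)x/2 + y/2)^2 = -x^2/2 - sqrt(3)xy + y^2/2   [differs from x^2 - y^2: not invariant]

Only option (C), x^2 + y^2, is unchanged by the transformation.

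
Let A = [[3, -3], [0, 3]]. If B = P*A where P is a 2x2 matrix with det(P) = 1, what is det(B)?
9

By the multiplicative property of determinants, det(B) = det(P*A) = det(P) * det(A) = det(A),
so the determinant is invariant under multiplication by any determinant-1 matrix; we just need det(A).

det(A) = (3)(3) - (-3)(0) = 9 - 0 = 9

Therefore det(B) = 1 * 9 = 9.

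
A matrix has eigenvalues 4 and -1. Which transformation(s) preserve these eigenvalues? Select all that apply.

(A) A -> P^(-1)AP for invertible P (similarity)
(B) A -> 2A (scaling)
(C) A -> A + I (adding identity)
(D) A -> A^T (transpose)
A and D

Eigenvalues are preserved by:
1. Similarity transformations: A -> P^(-1)AP (same characteristic polynomial)
2. Transpose: A^T has the same eigenvalues as A

Eigenvalues are NOT preserved by:
- Adding identity: eigenvalues become 4+1, -1+1
- Scaling: eigenvalues become 8, -2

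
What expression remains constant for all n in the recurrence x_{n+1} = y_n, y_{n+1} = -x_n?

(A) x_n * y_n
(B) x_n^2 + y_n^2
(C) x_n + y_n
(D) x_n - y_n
B

For the recurrence x_{n+1} = y_n, y_{n+1} = -x_n:

x_{n+1}^2 + y_{n+1}^2 = y_n^2 + (-x_n)^2 = x_n^2 + y_n^2
The sum of squares is conserved (like energy in a harmonic oscillator).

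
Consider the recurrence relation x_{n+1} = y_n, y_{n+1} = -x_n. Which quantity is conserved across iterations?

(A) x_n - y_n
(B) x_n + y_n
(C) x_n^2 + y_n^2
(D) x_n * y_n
C

For the recurrence x_{n+1} = y_n, y_{n+1} = -x_n:

x_{n+1}^2 + y_{n+1}^2 = y_n^2 + (-x_n)^2 = x_n^2 + y_n^2
The sum of squares is conserved (like energy in a harmonic oscillator).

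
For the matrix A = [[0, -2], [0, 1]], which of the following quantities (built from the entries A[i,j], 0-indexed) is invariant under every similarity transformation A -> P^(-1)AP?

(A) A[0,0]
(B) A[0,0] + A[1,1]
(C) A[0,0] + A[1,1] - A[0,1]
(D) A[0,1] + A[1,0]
B

A[0,0] + A[1,1] is the trace of A. By the cyclic property of the trace, tr(P^(-1)AP) = tr(APP^(-1)) = tr(A), so it is the same for every matrix similar to A.

The other combinations are not similarity invariants. For example, take P = [[1, 1], [1, 2]] (det P = 1), so P^(-1) = [[2, -1], [-1, 1]] and
B = P^(-1)AP = [[-5, -10], [3, 6]].
Evaluating each option on A and on B:
(A) A[0,0]: 0 for A, -5 for B -> changes
(B) A[0,0] + A[1,1]: 1 for A, 1 for B -> unchanged
(C) A[0,0] + A[1,1] - A[0,1]: 3 for A, 11 for B -> changes
(D) A[0,1] + A[1,0]: -2 for A, -7 for B -> changes

Only (B) A[0,0] + A[1,1] = 1 survives (and it does so for every P, not just this one), so it is the invariant.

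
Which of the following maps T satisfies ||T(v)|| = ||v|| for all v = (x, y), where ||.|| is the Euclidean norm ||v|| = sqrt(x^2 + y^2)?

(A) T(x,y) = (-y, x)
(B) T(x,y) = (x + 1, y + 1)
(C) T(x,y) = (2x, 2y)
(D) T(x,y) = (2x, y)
A

A transformation preserves a norm if ||T(v)|| = ||v|| for every v; a single vector where the norm changes rules an option out.

(A) T(x,y) = (-y, x): preserves the norm -- it is an orthogonal map (a rotation/reflection), and (-y)^2 + (x)^2 simplifies to x^2 + y^2.
(B) T(x,y) = (x + 1, y + 1): v = (1, 0) has norm sqrt((1)^2 + (0)^2) = 1, but T(v) = (2, 1) has norm sqrt(5) -- not preserved.
(C) T(x,y) = (2x, 2y): v = (1, 0) has norm sqrt((1)^2 + (0)^2) = 1, but T(v) = (2, 0) has norm 2 -- not preserved.
(D) T(x,y) = (2x, y): v = (1, 0) has norm sqrt((1)^2 + (0)^2) = 1, but T(v) = (2, 0) has norm 2 -- not preserved.

Therefore the answer is (A).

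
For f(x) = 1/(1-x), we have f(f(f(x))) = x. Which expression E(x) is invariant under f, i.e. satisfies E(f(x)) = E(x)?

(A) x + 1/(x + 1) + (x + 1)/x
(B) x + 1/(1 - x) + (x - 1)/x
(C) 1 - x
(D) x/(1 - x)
B

Replace x by f(x) = 1/(1 - x) in each option and simplify. As a quick numerical cross-check, also compare E(5) with E(f(5)) = E(-1/4).

(A) x + 1/(x + 1) + (x + 1)/x  ->  (1/(1 - x)) + 1/((1/(1 - x)) + 1) + ((1/(1 - x)) + 1)/(1/(1 - x)) = (-x^3 + 6x^2 - 11x + 7)/(x^2 - 3x + 2); check: E(5) = 191/30 but E(-1/4) = -23/12.   [not invariant]
(B) x + 1/(1 - x) + (x - 1)/x  ->  (1/(1 - x)) + 1/(1 - (1/(1 - x))) + ((1/(1 - x)) - 1)/(1/(1 - x)), which simplifies back to x + 1/(1 - x) + (x - 1)/x; check: E(5) = 111/20, E(-1/4) = 111/20.   [invariant]
(C) 1 - x  ->  1 - (1/(1 - x)) = x/(x - 1); check: E(5) = -4 but E(-1/4) = 5/4.   [not invariant]
(D) x/(1 - x)  ->  (1/(1 - x))/(1 - (1/(1 - x))) = -1/x; check: E(5) = -5/4 but E(-1/4) = -1/5.   [not invariant]

Only (B) is unchanged. Indeed f(f(x)) = 1/(1 - 1/(1-x)) = (1-x)/(-x) = (x-1)/x, so E(x) = x + f(x) + f(f(x)) is the sum over the whole 3-cycle; applying f just permutes the three terms cyclically (x -> f(x) -> f(f(x)) -> x), leaving the sum unchanged.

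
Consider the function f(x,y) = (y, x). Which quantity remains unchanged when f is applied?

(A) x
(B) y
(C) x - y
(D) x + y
D

For f(x,y) = (y, x):
After applying f: x' = y, y' = x. So x' + y' = y + x = x + y.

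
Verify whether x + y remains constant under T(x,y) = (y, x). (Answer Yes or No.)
Yes

Substitute T(x,y) = (y, x) into the expression and compare with the original.

Original: x + y
After applying T: (y) + (x) = x + y

This is identical to the original x + y, so the expression is invariant.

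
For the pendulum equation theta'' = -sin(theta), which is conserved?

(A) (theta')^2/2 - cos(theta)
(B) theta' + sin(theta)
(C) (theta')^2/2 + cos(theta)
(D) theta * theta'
A

A first integral I satisfies dI/dt = 0 along every solution. Differentiate each option and use the equation of motion:
(A) d/dt[(theta')^2/2 - cos(theta)] = theta' theta'' + sin(theta) theta' = theta'(-sin(theta)) + theta' sin(theta) = 0
(B) d/dt[theta' + sin(theta)] = theta'' + cos(theta) theta' = -sin(theta) + theta' cos(theta), not identically 0
(C) d/dt[(theta')^2/2 + cos(theta)] = theta' theta'' - sin(theta) theta' = -2 theta' sin(theta), not identically 0
(D) d/dt[theta * theta'] = (theta')^2 + theta theta'' = (theta')^2 - theta sin(theta), not identically 0

Only (A) has zero time-derivative. This is the total energy: kinetic (theta')^2/2 plus potential -cos(theta).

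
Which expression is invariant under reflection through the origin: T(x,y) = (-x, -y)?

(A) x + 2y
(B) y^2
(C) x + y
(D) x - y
B

The map is reflection through the origin: T(x,y) = (-x, -y).
Substitute the transformed coordinates into each option and compare with the original:
(A) x + 2y  ->  (-x) + 2(-y) = -x - 2y   [differs from x + 2y: not invariant]
(B) y^2  ->  (-y)^2 = y^2   [equals y^2: invariant]
(C) x + y  ->  (-x) + (-y) = -x - y   [differs from x + y: not invariant]
(D) x - y  ->  (-x) - (-y) = -x + y   [differs from x - y: not invariant]

Only option (B), y^2, is unchanged by the transformation.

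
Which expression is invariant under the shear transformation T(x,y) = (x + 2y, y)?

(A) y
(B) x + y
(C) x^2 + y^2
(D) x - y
A

Under the shear T(x,y) = (x + 2y, y):
Substitute the transformed coordinates into each option and compare with the original:
(A) y  ->  (y) = y   [equals y: invariant]
(B) x + y  ->  (x + 2y) + (y) = x + 3y   [differs from x + y: not invariant]
(C) x^2 + y^2  ->  (x + 2y)^2 + (y)^2 = x^2 + 4xy + 5y^2   [differs from x^2 + y^2: not invariant]
(D) x - y  ->  (x + 2y) - (y) = x + y   [differs from x - y: not invariant]

Only option (A), y, is unchanged by the transformation.
A horizontal shear moves points parallel to the x-axis, so the y-coordinate (and any function of y alone) is unchanged.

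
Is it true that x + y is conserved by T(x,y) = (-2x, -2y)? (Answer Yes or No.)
No

Substitute T(x,y) = (-2x, -2y) into the expression and compare with the original.

Original: x + y
After applying T: (-2x) + (-2y) = -2x - 2y

This differs from the original x + y (difference: -3x - 3y), so the expression is NOT invariant.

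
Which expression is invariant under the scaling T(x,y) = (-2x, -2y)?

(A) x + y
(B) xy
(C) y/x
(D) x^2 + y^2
C

Under the uniform scaling T(x,y) = (-2x, -2y):
Substitute the transformed coordinates into each option and compare with the original:
(A) x + y  ->  (-2x) + (-2y) = -2x - 2y   [differs from x + y: not invariant]
(B) xy  ->  (-2x)(-2y) = 4xy   [differs from xy: not invariant]
(C) y/x  ->  (-2y)/(-2x) = y/x   [equals y/x: invariant]
(D) x^2 + y^2  ->  (-2x)^2 + (-2y)^2 = 4x^2 + 4y^2   [differs from x^2 + y^2: not invariant]

Only option (C), y/x, is unchanged by the transformation.
The common factor -2 cancels in a ratio of coordinates, while sums, products and sums of squares pick up factors of -2 or 4.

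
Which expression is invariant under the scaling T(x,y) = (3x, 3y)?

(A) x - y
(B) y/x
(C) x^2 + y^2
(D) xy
B

Under the uniform scaling T(x,y) = (3x, 3y):
Substitute the transformed coordinates into each option and compare with the original:
(A) x - y  ->  (3x) - (3y) = 3x - 3y   [differs from x - y: not invariant]
(B) y/x  ->  (3y)/(3x) = y/x   [equals y/x: invariant]
(C) x^2 + y^2  ->  (3x)^2 + (3y)^2 = 9x^2 + 9y^2   [differs from x^2 + y^2: not invariant]
(D) xy  ->  (3x)(3y) = 9xy   [differs from xy: not invariant]

Only option (B), y/x, is unchanged by the transformation.
The common factor 3 cancels in a ratio of coordinates, while sums, products and sums of squares pick up factors of 3 or 9.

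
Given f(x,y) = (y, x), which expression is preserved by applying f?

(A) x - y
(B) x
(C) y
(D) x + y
D

For f(x,y) = (y, x):
After applying f: x' = y, y' = x. So x' + y' = y + x = x + y.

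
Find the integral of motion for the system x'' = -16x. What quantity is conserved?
E = (x')^2 + 16x^2

Multiply the equation by x':
x' * x'' = -16x * x'
The left side is d/dt[(x')^2/2] and the right side is d/dt[-16x^2/2], so
d/dt[(x')^2/2 + 16x^2/2] = 0, i.e. (x')^2/2 + 16x^2/2 = constant.
Multiplying by 2, the integral of motion is E = (x')^2 + 16x^2.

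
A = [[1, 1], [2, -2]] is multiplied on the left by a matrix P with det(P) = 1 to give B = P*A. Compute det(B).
-4

By the multiplicative property of determinants, det(B) = det(P*A) = det(P) * det(A) = det(A),
so the determinant is invariant under multiplication by any determinant-1 matrix; we just need det(A).

det(A) = (1)(-2) - (1)(2) = -2 - 2 = -4

Therefore det(B) = 1 * (-4) = -4.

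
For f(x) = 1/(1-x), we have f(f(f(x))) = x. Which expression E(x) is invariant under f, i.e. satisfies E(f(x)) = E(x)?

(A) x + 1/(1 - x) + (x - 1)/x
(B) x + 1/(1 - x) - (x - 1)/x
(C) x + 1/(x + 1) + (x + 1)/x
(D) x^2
A

Replace x by f(x) = 1/(1 - x) in each option and simplify. As a quick numerical cross-check, also compare E(5) with E(f(5)) = E(-1/4).

(A) x + 1/(1 - x) + (x - 1)/x  ->  (1/(1 - x)) + 1/(1 - (1/(1 - x))) + ((1/(1 - x)) - 1)/(1/(1 - x)), which simplifies back to x + 1/(1 - x) + (x - 1)/x; check: E(5) = 111/20, E(-1/4) = 111/20.   [invariant]
(B) x + 1/(1 - x) - (x - 1)/x  ->  (1/(1 - x)) + 1/(1 - (1/(1 - x))) - ((1/(1 - x)) - 1)/(1/(1 - x)) = (x^2(1 - x) - x + (x - 1)^2)/(x(x - 1)); check: E(5) = 79/20 but E(-1/4) = -89/20.   [not invariant]
(C) x + 1/(x + 1) + (x + 1)/x  ->  (1/(1 - x)) + 1/((1/(1 - x)) + 1) + ((1/(1 - x)) + 1)/(1/(1 - x)) = (-x^3 + 6x^2 - 11x + 7)/(x^2 - 3x + 2); check: E(5) = 191/30 but E(-1/4) = -23/12.   [not invariant]
(D) x^2  ->  (1/(1 - x))^2 = (x - 1)^(-2); check: E(5) = 25 but E(-1/4) = 1/16.   [not invariant]

Only (A) is unchanged. Indeed f(f(x)) = 1/(1 - 1/(1-x)) = (1-x)/(-x) = (x-1)/x, so E(x) = x + f(x) + f(f(x)) is the sum over the whole 3-cycle; applying f just permutes the three terms cyclically (x -> f(x) -> f(f(x)) -> x), leaving the sum unchanged.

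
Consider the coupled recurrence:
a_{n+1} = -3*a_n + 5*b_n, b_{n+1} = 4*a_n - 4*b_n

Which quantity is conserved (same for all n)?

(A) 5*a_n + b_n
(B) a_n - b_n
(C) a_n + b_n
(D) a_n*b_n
C

Replace a_n by a_{n+1} = -3*a_n + 5*b_n and b_n by b_{n+1} = 4*a_n - 4*b_n in each option and simplify:
(A) 5*a_n + b_n  ->  5*(-3*a_n + 5*b_n) + (4*a_n - 4*b_n) = -11*a_n + 21*b_n   [not conserved]
(B) a_n - b_n  ->  (-3*a_n + 5*b_n) - (4*a_n - 4*b_n) = -7*a_n + 9*b_n   [not conserved]
(C) a_n + b_n  ->  (-3*a_n + 5*b_n) + (4*a_n - 4*b_n) = a_n + b_n   [conserved]
(D) a_n*b_n  ->  (-3*a_n + 5*b_n)*(4*a_n - 4*b_n) = -12*a_n^2 + 32*a_n*b_n - 20*b_n^2   [not conserved]

Only (C) a_n + b_n returns to itself after one step, so it is the conserved quantity.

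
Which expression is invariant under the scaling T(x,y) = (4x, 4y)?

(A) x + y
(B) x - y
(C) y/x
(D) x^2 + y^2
C

Under the uniform scaling T(x,y) = (4x, 4y):
Substitute the transformed coordinates into each option and compare with the original:
(A) x + y  ->  (4x) + (4y) = 4x + 4y   [differs from x + y: not invariant]
(B) x - y  ->  (4x) - (4y) = 4x - 4y   [differs from x - y: not invariant]
(C) y/x  ->  (4y)/(4x) = y/x   [equals y/x: invariant]
(D) x^2 + y^2  ->  (4x)^2 + (4y)^2 = 16x^2 + 16y^2   [differs from x^2 + y^2: not invariant]

Only option (C), y/x, is unchanged by the transformation.
The common factor 4 cancels in a ratio of coordinates, while sums, products and sums of squares pick up factors of 4 or 16.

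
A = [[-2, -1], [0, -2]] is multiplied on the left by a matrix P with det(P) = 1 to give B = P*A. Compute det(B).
4

By the multiplicative property of determinants, det(B) = det(P*A) = det(P) * det(A) = det(A),
so the determinant is invariant under multiplication by any determinant-1 matrix; we just need det(A).

det(A) = (-2)(-2) - (-1)(0) = 4 - 0 = 4

Therefore det(B) = 1 * 4 = 4.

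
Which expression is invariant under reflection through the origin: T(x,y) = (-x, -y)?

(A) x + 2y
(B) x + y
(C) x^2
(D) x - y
C

The map is reflection through the origin: T(x,y) = (-x, -y).
Substitute the transformed coordinates into each option and compare with the original:
(A) x + 2y  ->  (-x) + 2(-y) = -x - 2y   [differs from x + 2y: not invariant]
(B) x + y  ->  (-x) + (-y) = -x - y   [differs from x + y: not invariant]
(C) x^2  ->  (-x)^2 = x^2   [equals x^2: invariant]
(D) x - y  ->  (-x) - (-y) = -x + y   [differs from x - y: not invariant]

Only option (C), x^2, is unchanged by the transformation.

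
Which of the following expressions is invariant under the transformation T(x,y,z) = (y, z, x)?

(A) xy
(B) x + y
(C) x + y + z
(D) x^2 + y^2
C

Apply T(x,y,z) = (y, z, x) to each option, i.e. replace (x, y, z) by the transformed coordinates.
Substitute the transformed coordinates into each option and compare with the original:
(A) xy  ->  (y)(z) = yz   [differs from xy: not invariant]
(B) x + y  ->  (y) + (z) = y + z   [differs from x + y: not invariant]
(C) x + y + z  ->  (y) + (z) + (x) = x + y + z   [equals x + y + z: invariant]
(D) x^2 + y^2  ->  (y)^2 + (z)^2 = y^2 + z^2   [differs from x^2 + y^2: not invariant]

Only option (C), x + y + z, is unchanged by the transformation.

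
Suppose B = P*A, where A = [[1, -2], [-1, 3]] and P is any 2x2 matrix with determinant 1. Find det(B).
1

By the multiplicative property of determinants, det(B) = det(P*A) = det(P) * det(A) = det(A),
so the determinant is invariant under multiplication by any determinant-1 matrix; we just need det(A).

det(A) = (1)(3) - (-2)(-1) = 3 - 2 = 1

Therefore det(B) = 1 * 1 = 1.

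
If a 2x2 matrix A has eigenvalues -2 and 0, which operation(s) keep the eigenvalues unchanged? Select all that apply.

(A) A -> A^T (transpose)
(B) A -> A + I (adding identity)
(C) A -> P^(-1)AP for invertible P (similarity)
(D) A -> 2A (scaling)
A and C

Eigenvalues are preserved by:
1. Similarity transformations: A -> P^(-1)AP (same characteristic polynomial)
2. Transpose: A^T has the same eigenvalues as A

Eigenvalues are NOT preserved by:
- Adding identity: eigenvalues become -2+1, 0+1
- Scaling: eigenvalues become -4, 0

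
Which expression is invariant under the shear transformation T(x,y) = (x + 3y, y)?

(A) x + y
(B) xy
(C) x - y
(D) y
D

Under the shear T(x,y) = (x + 3y, y):
Substitute the transformed coordinates into each option and compare with the original:
(A) x + y  ->  (x + 3y) + (y) = x + 4y   [differs from x + y: not invariant]
(B) xy  ->  (x + 3y)(y) = xy + 3y^2   [differs from xy: not invariant]
(C) x - y  ->  (x + 3y) - (y) = x + 2y   [differs from x - y: not invariant]
(D) y  ->  (y) = y   [equals y: invariant]

Only option (D), y, is unchanged by the transformation.
A horizontal shear moves points parallel to the x-axis, so the y-coordinate (and any function of y alone) is unchanged.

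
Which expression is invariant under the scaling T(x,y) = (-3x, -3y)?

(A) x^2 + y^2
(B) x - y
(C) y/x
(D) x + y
C

Under the uniform scaling T(x,y) = (-3x, -3y):
Substitute the transformed coordinates into each option and compare with the original:
(A) x^2 + y^2  ->  (-3x)^2 + (-3y)^2 = 9x^2 + 9y^2   [differs from x^2 + y^2: not invariant]
(B) x - y  ->  (-3x) - (-3y) = -3x + 3y   [differs from x - y: not invariant]
(C) y/x  ->  (-3y)/(-3x) = y/x   [equals y/x: invariant]
(D) x + y  ->  (-3x) + (-3y) = -3x - 3y   [differs from x + y: not invariant]

Only option (C), y/x, is unchanged by the transformation.
The common factor -3 cancels in a ratio of coordinates, while sums, products and sums of squares pick up factors of -3 or 9.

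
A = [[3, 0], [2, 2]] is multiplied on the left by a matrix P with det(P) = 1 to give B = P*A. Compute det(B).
6

By the multiplicative property of determinants, det(B) = det(P*A) = det(P) * det(A) = det(A),
so the determinant is invariant under multiplication by any determinant-1 matrix; we just need det(A).

det(A) = (3)(2) - (0)(2) = 6 - 0 = 6

Therefore det(B) = 1 * 6 = 6.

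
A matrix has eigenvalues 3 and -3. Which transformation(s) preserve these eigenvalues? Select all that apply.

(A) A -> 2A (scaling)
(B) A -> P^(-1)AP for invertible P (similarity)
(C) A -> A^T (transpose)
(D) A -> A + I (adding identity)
B and C

Eigenvalues are preserved by:
1. Similarity transformations: A -> P^(-1)AP (same characteristic polynomial)
2. Transpose: A^T has the same eigenvalues as A

Eigenvalues are NOT preserved by:
- Adding identity: eigenvalues become 3+1, -3+1
- Scaling: eigenvalues become 6, -6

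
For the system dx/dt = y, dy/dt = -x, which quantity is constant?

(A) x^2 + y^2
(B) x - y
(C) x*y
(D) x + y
A

A first integral I satisfies dI/dt = 0 along every solution. Differentiate each option and use the equation of motion:
(A) d/dt[x^2 + y^2] = 2x*dx/dt + 2y*dy/dt = 2x*y + 2y*(-x) = 0
(B) d/dt[x - y] = y - (-x) = x + y, not identically 0
(C) d/dt[x*y] = (dx/dt)y + x(dy/dt) = y^2 - x^2, not identically 0
(D) d/dt[x + y] = y + (-x) = y - x, not identically 0

Only (A) has zero time-derivative. So x^2 + y^2 (the squared radius; trajectories are circles) is the conserved quantity.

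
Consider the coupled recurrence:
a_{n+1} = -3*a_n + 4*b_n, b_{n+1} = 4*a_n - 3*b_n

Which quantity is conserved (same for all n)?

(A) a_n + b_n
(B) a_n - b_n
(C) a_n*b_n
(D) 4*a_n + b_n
A

Replace a_n by a_{n+1} = -3*a_n + 4*b_n and b_n by b_{n+1} = 4*a_n - 3*b_n in each option and simplify:
(A) a_n + b_n  ->  (-3*a_n + 4*b_n) + (4*a_n - 3*b_n) = a_n + b_n   [conserved]
(B) a_n - b_n  ->  (-3*a_n + 4*b_n) - (4*a_n - 3*b_n) = -7*a_n + 7*b_n   [not conserved]
(C) a_n*b_n  ->  (-3*a_n + 4*b_n)*(4*a_n - 3*b_n) = -12*a_n^2 + 25*a_n*b_n - 12*b_n^2   [not conserved]
(D) 4*a_n + b_n  ->  4*(-3*a_n + 4*b_n) + (4*a_n - 3*b_n) = -8*a_n + 13*b_n   [not conserved]

Only (A) a_n + b_n returns to itself after one step, so it is the conserved quantity.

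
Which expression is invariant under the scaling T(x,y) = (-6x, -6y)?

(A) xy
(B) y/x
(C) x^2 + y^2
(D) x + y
B

Under the uniform scaling T(x,y) = (-6x, -6y):
Substitute the transformed coordinates into each option and compare with the original:
(A) xy  ->  (-6x)(-6y) = 36xy   [differs from xy: not invariant]
(B) y/x  ->  (-6y)/(-6x) = y/x   [equals y/x: invariant]
(C) x^2 + y^2  ->  (-6x)^2 + (-6y)^2 = 36x^2 + 36y^2   [differs from x^2 + y^2: not invariant]
(D) x + y  ->  (-6x) + (-6y) = -6x - 6y   [differs from x + y: not invariant]

Only option (B), y/x, is unchanged by the transformation.
The common factor -6 cancels in a ratio of coordinates, while sums, products and sums of squares pick up factors of -6 or 36.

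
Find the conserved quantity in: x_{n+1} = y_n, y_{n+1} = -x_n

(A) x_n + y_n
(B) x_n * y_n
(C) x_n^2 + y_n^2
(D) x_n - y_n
C

For the recurrence x_{n+1} = y_n, y_{n+1} = -x_n:

x_{n+1}^2 + y_{n+1}^2 = y_n^2 + (-x_n)^2 = x_n^2 + y_n^2
The sum of squares is conserved (like energy in a harmonic oscillator).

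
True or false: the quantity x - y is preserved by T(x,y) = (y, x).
False

Substitute T(x,y) = (y, x) into the expression and compare with the original.

Original: x - y
After applying T: (y) - (x) = -x + y

This differs from the original x - y (difference: -2x + 2y), so the expression is NOT invariant.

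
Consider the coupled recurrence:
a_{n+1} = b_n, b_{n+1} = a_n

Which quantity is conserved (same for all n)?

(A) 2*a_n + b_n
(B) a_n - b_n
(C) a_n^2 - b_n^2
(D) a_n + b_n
D

Replace a_n by a_{n+1} = b_n and b_n by b_{n+1} = a_n in each option and simplify:
(A) 2*a_n + b_n  ->  2*(b_n) + (a_n) = a_n + 2*b_n   [not conserved]
(B) a_n - b_n  ->  (b_n) - (a_n) = -a_n + b_n   [not conserved]
(C) a_n^2 - b_n^2  ->  (b_n)^2 - (a_n)^2 = -a_n^2 + b_n^2   [not conserved]
(D) a_n + b_n  ->  (b_n) + (a_n) = a_n + b_n   [conserved]

Only (D) a_n + b_n returns to itself after one step, so it is the conserved quantity.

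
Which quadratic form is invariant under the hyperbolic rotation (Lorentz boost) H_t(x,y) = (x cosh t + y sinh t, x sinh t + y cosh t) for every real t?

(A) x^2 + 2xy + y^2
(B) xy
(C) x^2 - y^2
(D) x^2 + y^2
C

Write x' = x cosh t + y sinh t, y' = x sinh t + y cosh t and substitute into each option:
(A) x^2 + 2xy + y^2: (x' + y')^2 with x' + y' = (x + y)(cosh t + sinh t) = (x + y)e^t, so it becomes (x + y)^2 e^(2t)   [not invariant for t != 0]
(B) xy: (x cosh t + y sinh t)(x sinh t + y cosh t) = xy(cosh^2 t + sinh^2 t) + (x^2 + y^2) sinh t cosh t = xy cosh 2t + (x^2 + y^2)(sinh 2t)/2   [not invariant for t != 0]
(C) x^2 - y^2: (x cosh t + y sinh t)^2 - (x sinh t + y cosh t)^2 = x^2(cosh^2 t - sinh^2 t) + 2xy(cosh t sinh t - sinh t cosh t) + y^2(sinh^2 t - cosh^2 t) = x^2 - y^2   [invariant, using cosh^2 t - sinh^2 t = 1]
(D) x^2 + y^2: (x cosh t + y sinh t)^2 + (x sinh t + y cosh t)^2 = (x^2 + y^2)(cosh^2 t + sinh^2 t) + 4xy sinh t cosh t = (x^2 + y^2) cosh 2t + 2xy sinh 2t   [not invariant for t != 0]

Only (C) x^2 - y^2 is unchanged; it is the Minkowski form preserved by Lorentz boosts, just as x^2 + y^2 is preserved by ordinary rotations.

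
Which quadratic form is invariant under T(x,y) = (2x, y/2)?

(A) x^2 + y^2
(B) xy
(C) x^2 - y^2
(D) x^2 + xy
B

T multiplies x by 2 and divides y by 2.
Substitute the transformed coordinates into each option and compare with the original:
(A) x^2 + y^2  ->  (2x)^2 + (y/2)^2 = 4x^2 + y^2/4   [differs from x^2 + y^2: not invariant]
(B) xy  ->  (2x)(y/2) = xy   [equals xy: invariant]
(C) x^2 - y^2  ->  (2x)^2 - (y/2)^2 = 4x^2 - y^2/4   [differs from x^2 - y^2: not invariant]
(D) x^2 + xy  ->  (2x)^2 + (2x)(y/2) = 4x^2 + xy   [differs from x^2 + xy: not invariant]

Only option (B), xy, is unchanged by the transformation.
The factors 2 and 1/2 cancel only in the pure product xy.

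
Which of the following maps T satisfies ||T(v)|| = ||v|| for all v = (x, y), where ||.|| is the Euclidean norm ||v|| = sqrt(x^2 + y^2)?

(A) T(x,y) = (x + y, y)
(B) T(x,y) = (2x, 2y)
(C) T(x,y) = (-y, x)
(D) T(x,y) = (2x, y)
C

A transformation preserves a norm if ||T(v)|| = ||v|| for every v; a single vector where the norm changes rules an option out.

(A) T(x,y) = (x + y, y): v = (0, 1) has norm sqrt((0)^2 + (1)^2) = 1, but T(v) = (1, 1) has norm sqrt(2) -- not preserved.
(B) T(x,y) = (2x, 2y): v = (1, 0) has norm sqrt((1)^2 + (0)^2) = 1, but T(v) = (2, 0) has norm 2 -- not preserved.
(C) T(x,y) = (-y, x): preserves the norm -- it is an orthogonal map (a rotation/reflection), and (-y)^2 + (x)^2 simplifies to x^2 + y^2.
(D) T(x,y) = (2x, y): v = (1, 0) has norm sqrt((1)^2 + (0)^2) = 1, but T(v) = (2, 0) has norm 2 -- not preserved.

Therefore the answer is (C).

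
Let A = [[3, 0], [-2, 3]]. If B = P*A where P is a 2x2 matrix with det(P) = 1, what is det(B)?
9

By the multiplicative property of determinants, det(B) = det(P*A) = det(P) * det(A) = det(A),
so the determinant is invariant under multiplication by any determinant-1 matrix; we just need det(A).

det(A) = (3)(3) - (0)(-2) = 9 - 0 = 9

Therefore det(B) = 1 * 9 = 9.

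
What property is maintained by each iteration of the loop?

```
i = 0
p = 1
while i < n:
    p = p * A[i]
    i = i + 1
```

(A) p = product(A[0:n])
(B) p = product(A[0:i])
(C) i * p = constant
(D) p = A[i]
B

A loop invariant must hold before the first iteration and be re-established by every execution of the body.

(B) p = product(A[0:i]): Initially i = 0 and p = 1 = product of the empty slice A[0:0]. If p = product(A[0:i]) holds at the top of an iteration, the body sets p to product(A[0:i]) * A[i] = product(A[0:i+1]) and then i to i+1, so the property is restored. At exit i = n, giving p = product(A[0:n]).

The other options fail:
(A) p = product(A[0:n]): false before the loop (p = 1, not the full product) -- it only becomes true at exit.
(C) i * p = constant: initially i * p = 0, but after one iteration it is 1 * A[0], which is nonzero in general.
(D) p = A[i]: after the first iteration p = A[0] but i = 1; in general p is a product of several elements, not a single one.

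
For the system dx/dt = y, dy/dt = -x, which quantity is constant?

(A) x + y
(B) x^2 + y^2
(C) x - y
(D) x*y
B

A first integral I satisfies dI/dt = 0 along every solution. Differentiate each option and use the equation of motion:
(A) d/dt[x + y] = y + (-x) = y - x, not identically 0
(B) d/dt[x^2 + y^2] = 2x*dx/dt + 2y*dy/dt = 2x*y + 2y*(-x) = 0
(C) d/dt[x - y] = y - (-x) = x + y, not identically 0
(D) d/dt[x*y] = (dx/dt)y + x(dy/dt) = y^2 - x^2, not identically 0

Only (B) has zero time-derivative. So x^2 + y^2 (the squared radius; trajectories are circles) is the conserved quantity.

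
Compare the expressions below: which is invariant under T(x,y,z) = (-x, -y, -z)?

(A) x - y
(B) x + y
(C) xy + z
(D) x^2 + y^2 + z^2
D

Apply T(x,y,z) = (-x, -y, -z) to each option, i.e. replace (x, y, z) by the transformed coordinates.
Substitute the transformed coordinates into each option and compare with the original:
(A) x - y  ->  (-x) - (-y) = -x + y   [differs from x - y: not invariant]
(B) x + y  ->  (-x) + (-y) = -x - y   [differs from x + y: not invariant]
(C) xy + z  ->  (-x)(-y) + (-z) = xy - z   [differs from xy + z: not invariant]
(D) x^2 + y^2 + z^2  ->  (-x)^2 + (-y)^2 + (-z)^2 = x^2 + y^2 + z^2   [equals x^2 + y^2 + z^2: invariant]

Only option (D), x^2 + y^2 + z^2, is unchanged by the transformation.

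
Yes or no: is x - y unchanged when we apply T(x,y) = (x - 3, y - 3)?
Yes

Substitute T(x,y) = (x - 3, y - 3) into the expression and compare with the original.

Original: x - y
After applying T: (x - 3) - (y - 3) = x - y

This is identical to the original x - y, so the expression is invariant.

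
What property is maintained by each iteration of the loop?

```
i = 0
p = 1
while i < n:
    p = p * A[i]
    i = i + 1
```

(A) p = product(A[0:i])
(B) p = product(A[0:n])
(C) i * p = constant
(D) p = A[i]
A

A loop invariant must hold before the first iteration and be re-established by every execution of the body.

(A) p = product(A[0:i]): Initially i = 0 and p = 1 = product of the empty slice A[0:0]. If p = product(A[0:i]) holds at the top of an iteration, the body sets p to product(A[0:i]) * A[i] = product(A[0:i+1]) and then i to i+1, so the property is restored. At exit i = n, giving p = product(A[0:n]).

The other options fail:
(B) p = product(A[0:n]): false before the loop (p = 1, not the full product) -- it only becomes true at exit.
(C) i * p = constant: initially i * p = 0, but after one iteration it is 1 * A[0], which is nonzero in general.
(D) p = A[i]: after the first iteration p = A[0] but i = 1; in general p is a product of several elements, not a single one.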